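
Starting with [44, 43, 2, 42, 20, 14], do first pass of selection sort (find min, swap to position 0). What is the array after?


After one pass: [2, 43, 44, 42, 20, 14]


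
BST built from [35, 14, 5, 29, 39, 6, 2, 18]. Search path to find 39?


BST root = 35
Search for 39: compare at each node
Path: [35, 39]


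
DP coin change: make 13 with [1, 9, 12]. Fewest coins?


dp[0]=0; dp[i]=1+min(dp[i-c] for c in coins)
...dp[8]=8, dp[9]=1, dp[10]=2, dp[11]=3, dp[12]=1, dp[13]=2
Minimum coins for 13 = 2


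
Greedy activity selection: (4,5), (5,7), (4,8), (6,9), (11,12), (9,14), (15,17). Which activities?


Greedy: pick earliest-ending, then skip overlaps.
Selected (4 activities): [(4, 5), (5, 7), (11, 12), (15, 17)]


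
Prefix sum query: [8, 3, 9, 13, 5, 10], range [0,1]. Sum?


Prefix sums: [0, 8, 11, 20, 33, 38, 48]
Sum[0..1] = prefix[2] - prefix[0] = 11 - 0 = 11


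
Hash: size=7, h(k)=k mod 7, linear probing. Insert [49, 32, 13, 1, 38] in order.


Insertions: 49->slot 0; 32->slot 4; 13->slot 6; 1->slot 1; 38->slot 3
Table: [49, 1, None, 38, 32, None, 13]


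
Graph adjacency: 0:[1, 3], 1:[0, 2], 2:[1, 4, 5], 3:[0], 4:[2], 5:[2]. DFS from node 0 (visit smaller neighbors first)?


DFS stack-based: start with [0]
Visit order: [0, 1, 2, 4, 5, 3]


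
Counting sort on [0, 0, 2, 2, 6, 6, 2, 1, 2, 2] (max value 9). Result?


Count array: [2, 1, 5, 0, 0, 0, 2, 0, 0, 0]
Reconstruct: [0, 0, 1, 2, 2, 2, 2, 2, 6, 6]


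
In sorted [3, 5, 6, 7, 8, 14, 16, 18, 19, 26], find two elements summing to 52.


Two pointers: lo=0, hi=9
No pair sums to 52


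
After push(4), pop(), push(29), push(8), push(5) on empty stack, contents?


push(4) -> [4]
pop() returns 4 -> []
push(29) -> [29]
push(8) -> [29, 8]
push(5) -> [29, 8, 5]
Final stack (bottom to top): [29, 8, 5]


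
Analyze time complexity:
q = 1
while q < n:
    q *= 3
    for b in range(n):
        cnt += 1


Per nesting level: O(log n) * O(n) = O(n log n)
Complexity: O(n log n)


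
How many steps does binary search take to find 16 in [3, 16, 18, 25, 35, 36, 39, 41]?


Search for 16:
[0,7] mid=3 arr[3]=25
[0,2] mid=1 arr[1]=16
Total: 2 comparisons


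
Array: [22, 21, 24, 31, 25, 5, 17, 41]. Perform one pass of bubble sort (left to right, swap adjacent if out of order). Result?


After one pass: [21, 22, 24, 25, 5, 17, 31, 41]


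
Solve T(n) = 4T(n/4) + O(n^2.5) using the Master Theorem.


a=4, b=4, c=2.5. log_4(4)=1 < c=2.5. Case 3: O(n^c) = O(n^2.500)
Complexity: O(n^2.500)


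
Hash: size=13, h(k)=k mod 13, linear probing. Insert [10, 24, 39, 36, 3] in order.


Insertions: 10->slot 10; 24->slot 11; 39->slot 0; 36->slot 12; 3->slot 3
Table: [39, None, None, 3, None, None, None, None, None, None, 10, 24, 36]


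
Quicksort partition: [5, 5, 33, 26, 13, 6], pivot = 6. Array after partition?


Elements <= 6 go left of pivot.
Result: [5, 5, 6, 26, 13, 33], pivot at index 2


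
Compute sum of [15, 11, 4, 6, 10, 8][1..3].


Prefix sums: [0, 15, 26, 30, 36, 46, 54]
Sum[1..3] = prefix[4] - prefix[1] = 36 - 15 = 21


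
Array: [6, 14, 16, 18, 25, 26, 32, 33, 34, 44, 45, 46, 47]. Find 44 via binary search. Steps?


Search for 44:
[0,12] mid=6 arr[6]=32
[7,12] mid=9 arr[9]=44
Total: 2 comparisons


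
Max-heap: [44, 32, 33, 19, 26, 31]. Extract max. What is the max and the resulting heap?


Max = 44
Replace root with last, heapify down
Resulting heap: [33, 32, 31, 19, 26]


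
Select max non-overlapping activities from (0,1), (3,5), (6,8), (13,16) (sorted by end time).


Greedy: pick earliest-ending, then skip overlaps.
Selected (4 activities): [(0, 1), (3, 5), (6, 8), (13, 16)]


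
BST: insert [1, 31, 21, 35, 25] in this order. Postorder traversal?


Root = 1; build tree by BST insertion.
Postorder traversal: [25, 21, 35, 31, 1]


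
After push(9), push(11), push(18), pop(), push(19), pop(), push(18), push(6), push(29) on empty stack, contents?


push(9) -> [9]
push(11) -> [9, 11]
push(18) -> [9, 11, 18]
pop() returns 18 -> [9, 11]
push(19) -> [9, 11, 19]
pop() returns 19 -> [9, 11]
push(18) -> [9, 11, 18]
push(6) -> [9, 11, 18, 6]
push(29) -> [9, 11, 18, 6, 29]
Final stack (bottom to top): [9, 11, 18, 6, 29]


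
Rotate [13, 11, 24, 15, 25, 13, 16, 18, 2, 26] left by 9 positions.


Left rotate by 9: [26, 13, 11, 24, 15, 25, 13, 16, 18, 2]


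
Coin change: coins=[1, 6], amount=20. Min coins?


dp[0]=0; dp[i]=1+min(dp[i-c] for c in coins)
...dp[15]=5, dp[16]=6, dp[17]=7, dp[18]=3, dp[19]=4, dp[20]=5
Minimum coins for 20 = 5


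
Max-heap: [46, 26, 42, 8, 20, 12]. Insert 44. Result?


Append 44: [46, 26, 42, 8, 20, 12, 44]
Bubble up: swap idx 6(44) with idx 2(42)
Result: [46, 26, 44, 8, 20, 12, 42]


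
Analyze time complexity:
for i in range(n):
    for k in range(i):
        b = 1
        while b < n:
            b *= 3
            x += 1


Per nesting level: O(n) * O(n) [triangular over i] * O(log n) = O(n^2 log n)
Complexity: O(n^2 log n)


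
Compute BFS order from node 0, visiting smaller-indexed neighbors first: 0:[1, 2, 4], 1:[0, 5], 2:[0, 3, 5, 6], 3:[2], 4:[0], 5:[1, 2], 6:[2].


BFS queue: start with [0]
Visit order: [0, 1, 2, 4, 5, 3, 6]


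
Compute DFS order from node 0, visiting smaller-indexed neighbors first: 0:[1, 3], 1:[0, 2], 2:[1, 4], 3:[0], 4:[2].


DFS stack-based: start with [0]
Visit order: [0, 1, 2, 4, 3]


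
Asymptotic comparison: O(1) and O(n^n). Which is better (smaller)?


constant grows slower than n^n
O(1) is asymptotically smaller; O(n^n) grows faster


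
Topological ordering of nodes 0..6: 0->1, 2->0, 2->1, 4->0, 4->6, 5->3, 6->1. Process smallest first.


Kahn's algorithm, process smallest node first
Order: [2, 4, 0, 5, 3, 6, 1]


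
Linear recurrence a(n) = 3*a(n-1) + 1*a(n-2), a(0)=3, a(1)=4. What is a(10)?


Build bottom-up:
...a(8)=19275, a(9)=63661, a(10)=3*63661+1*19275=210258


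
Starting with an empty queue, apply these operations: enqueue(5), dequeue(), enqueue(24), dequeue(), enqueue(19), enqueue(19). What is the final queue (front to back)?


enqueue(5) -> [5]
dequeue() returns 5 -> []
enqueue(24) -> [24]
dequeue() returns 24 -> []
enqueue(19) -> [19]
enqueue(19) -> [19, 19]
Final queue (front to back): [19, 19]


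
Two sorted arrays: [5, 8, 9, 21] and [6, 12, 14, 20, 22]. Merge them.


Compare heads, take smaller each step.
Merged: [5, 6, 8, 9, 12, 14, 20, 21, 22]


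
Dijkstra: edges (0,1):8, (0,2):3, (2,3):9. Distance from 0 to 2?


Dijkstra from 0:
Distances: {0: 0, 1: 8, 2: 3, 3: 12}
Shortest distance to 2 = 3, path = [0, 2]


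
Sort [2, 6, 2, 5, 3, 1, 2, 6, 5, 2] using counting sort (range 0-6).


Count array: [0, 1, 4, 1, 0, 2, 2]
Reconstruct: [1, 2, 2, 2, 2, 3, 5, 5, 6, 6]


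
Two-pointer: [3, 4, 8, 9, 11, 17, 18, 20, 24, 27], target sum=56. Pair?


Two pointers: lo=0, hi=9
No pair sums to 56


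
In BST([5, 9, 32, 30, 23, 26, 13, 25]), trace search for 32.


BST root = 5
Search for 32: compare at each node
Path: [5, 9, 32]


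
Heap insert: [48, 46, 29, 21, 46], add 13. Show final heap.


Append 13: [48, 46, 29, 21, 46, 13]
Bubble up: no swaps needed
Result: [48, 46, 29, 21, 46, 13]


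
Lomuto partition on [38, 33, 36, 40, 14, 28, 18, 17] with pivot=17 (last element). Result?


Elements <= 17 go left of pivot.
Result: [14, 17, 36, 40, 38, 28, 18, 33], pivot at index 1


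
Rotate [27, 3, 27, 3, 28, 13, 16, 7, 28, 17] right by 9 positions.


Right rotate by 9: [3, 27, 3, 28, 13, 16, 7, 28, 17, 27]


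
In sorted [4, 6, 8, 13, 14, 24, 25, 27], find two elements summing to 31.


Two pointers: lo=0, hi=7
Found pair: (4, 27) summing to 31


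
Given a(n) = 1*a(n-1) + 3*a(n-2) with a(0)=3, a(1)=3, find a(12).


Build bottom-up:
...a(10)=8049, a(11)=18480, a(12)=1*18480+3*8049=42627


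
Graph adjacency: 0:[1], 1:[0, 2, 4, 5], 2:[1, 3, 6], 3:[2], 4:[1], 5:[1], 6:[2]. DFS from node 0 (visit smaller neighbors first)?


DFS stack-based: start with [0]
Visit order: [0, 1, 2, 3, 6, 4, 5]


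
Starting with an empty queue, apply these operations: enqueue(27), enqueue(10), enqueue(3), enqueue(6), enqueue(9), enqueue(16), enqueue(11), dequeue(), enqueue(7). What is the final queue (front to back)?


enqueue(27) -> [27]
enqueue(10) -> [27, 10]
enqueue(3) -> [27, 10, 3]
enqueue(6) -> [27, 10, 3, 6]
enqueue(9) -> [27, 10, 3, 6, 9]
enqueue(16) -> [27, 10, 3, 6, 9, 16]
enqueue(11) -> [27, 10, 3, 6, 9, 16, 11]
dequeue() returns 27 -> [10, 3, 6, 9, 16, 11]
enqueue(7) -> [10, 3, 6, 9, 16, 11, 7]
Final queue (front to back): [10, 3, 6, 9, 16, 11, 7]


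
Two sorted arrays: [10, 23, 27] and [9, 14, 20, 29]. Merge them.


Compare heads, take smaller each step.
Merged: [9, 10, 14, 20, 23, 27, 29]


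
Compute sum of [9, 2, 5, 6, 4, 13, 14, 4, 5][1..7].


Prefix sums: [0, 9, 11, 16, 22, 26, 39, 53, 57, 62]
Sum[1..7] = prefix[8] - prefix[1] = 57 - 9 = 48


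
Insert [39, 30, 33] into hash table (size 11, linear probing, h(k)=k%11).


Insertions: 39->slot 6; 30->slot 8; 33->slot 0
Table: [33, None, None, None, None, None, 39, None, 30, None, None]


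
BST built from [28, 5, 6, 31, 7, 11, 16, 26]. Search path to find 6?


BST root = 28
Search for 6: compare at each node
Path: [28, 5, 6]


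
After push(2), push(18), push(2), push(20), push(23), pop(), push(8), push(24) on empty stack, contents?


push(2) -> [2]
push(18) -> [2, 18]
push(2) -> [2, 18, 2]
push(20) -> [2, 18, 2, 20]
push(23) -> [2, 18, 2, 20, 23]
pop() returns 23 -> [2, 18, 2, 20]
push(8) -> [2, 18, 2, 20, 8]
push(24) -> [2, 18, 2, 20, 8, 24]
Final stack (bottom to top): [2, 18, 2, 20, 8, 24]


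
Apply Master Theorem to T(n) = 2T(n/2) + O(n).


a=2, b=2, c=1. log_2(2)=1 = c=1. Case 2: O(n^c log n) = O(n log n)
Complexity: O(n log n)


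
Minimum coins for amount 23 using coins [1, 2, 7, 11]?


dp[0]=0; dp[i]=1+min(dp[i-c] for c in coins)
...dp[18]=2, dp[19]=3, dp[20]=3, dp[21]=3, dp[22]=2, dp[23]=3
Minimum coins for 23 = 3


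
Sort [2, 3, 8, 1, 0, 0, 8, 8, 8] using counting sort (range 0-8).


Count array: [2, 1, 1, 1, 0, 0, 0, 0, 4]
Reconstruct: [0, 0, 1, 2, 3, 8, 8, 8, 8]


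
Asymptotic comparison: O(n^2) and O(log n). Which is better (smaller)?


logarithmic grows slower than quadratic
O(log n) is asymptotically smaller; O(n^2) grows faster


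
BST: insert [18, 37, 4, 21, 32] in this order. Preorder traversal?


Root = 18; build tree by BST insertion.
Preorder traversal: [18, 4, 37, 21, 32]


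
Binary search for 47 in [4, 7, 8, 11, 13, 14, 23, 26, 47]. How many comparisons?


Search for 47:
[0,8] mid=4 arr[4]=13
[5,8] mid=6 arr[6]=23
[7,8] mid=7 arr[7]=26
[8,8] mid=8 arr[8]=47
Total: 4 comparisons


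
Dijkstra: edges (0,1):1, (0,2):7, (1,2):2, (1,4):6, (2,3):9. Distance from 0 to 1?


Dijkstra from 0:
Distances: {0: 0, 1: 1, 2: 3, 3: 12, 4: 7}
Shortest distance to 1 = 1, path = [0, 1]


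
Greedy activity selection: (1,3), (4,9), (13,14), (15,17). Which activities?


Greedy: pick earliest-ending, then skip overlaps.
Selected (4 activities): [(1, 3), (4, 9), (13, 14), (15, 17)]


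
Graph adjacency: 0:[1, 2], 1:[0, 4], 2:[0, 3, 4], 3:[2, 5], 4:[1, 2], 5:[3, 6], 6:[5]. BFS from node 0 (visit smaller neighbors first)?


BFS queue: start with [0]
Visit order: [0, 1, 2, 4, 3, 5, 6]


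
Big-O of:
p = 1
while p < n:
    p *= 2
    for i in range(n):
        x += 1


Per nesting level: O(log n) * O(n) = O(n log n)
Complexity: O(n log n)


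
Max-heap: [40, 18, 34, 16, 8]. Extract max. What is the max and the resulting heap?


Max = 40
Replace root with last, heapify down
Resulting heap: [34, 18, 8, 16]


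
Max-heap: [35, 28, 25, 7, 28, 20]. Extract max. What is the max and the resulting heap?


Max = 35
Replace root with last, heapify down
Resulting heap: [28, 28, 25, 7, 20]


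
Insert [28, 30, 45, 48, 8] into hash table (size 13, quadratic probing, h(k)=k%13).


Insertions: 28->slot 2; 30->slot 4; 45->slot 6; 48->slot 9; 8->slot 8
Table: [None, None, 28, None, 30, None, 45, None, 8, 48, None, None, None]


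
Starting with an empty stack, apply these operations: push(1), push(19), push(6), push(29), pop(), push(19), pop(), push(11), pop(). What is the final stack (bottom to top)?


push(1) -> [1]
push(19) -> [1, 19]
push(6) -> [1, 19, 6]
push(29) -> [1, 19, 6, 29]
pop() returns 29 -> [1, 19, 6]
push(19) -> [1, 19, 6, 19]
pop() returns 19 -> [1, 19, 6]
push(11) -> [1, 19, 6, 11]
pop() returns 11 -> [1, 19, 6]
Final stack (bottom to top): [1, 19, 6]


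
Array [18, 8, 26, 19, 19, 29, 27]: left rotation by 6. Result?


Left rotate by 6: [27, 18, 8, 26, 19, 19, 29]


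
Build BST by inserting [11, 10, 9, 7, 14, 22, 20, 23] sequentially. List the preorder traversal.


Root = 11; build tree by BST insertion.
Preorder traversal: [11, 10, 9, 7, 14, 22, 20, 23]


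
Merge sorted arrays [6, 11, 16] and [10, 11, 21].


Compare heads, take smaller each step.
Merged: [6, 10, 11, 11, 16, 21]


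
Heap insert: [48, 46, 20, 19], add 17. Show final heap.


Append 17: [48, 46, 20, 19, 17]
Bubble up: no swaps needed
Result: [48, 46, 20, 19, 17]


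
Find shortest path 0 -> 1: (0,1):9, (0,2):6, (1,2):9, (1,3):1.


Dijkstra from 0:
Distances: {0: 0, 1: 9, 2: 6, 3: 10}
Shortest distance to 1 = 9, path = [0, 1]


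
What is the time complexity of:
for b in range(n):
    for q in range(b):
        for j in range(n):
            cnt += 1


Per nesting level: O(n) * O(n) [triangular over b] * O(n) = O(n^3)
Complexity: O(n^3)


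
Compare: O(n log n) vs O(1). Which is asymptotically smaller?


constant grows slower than linearithmic
O(1) is asymptotically smaller; O(n log n) grows faster


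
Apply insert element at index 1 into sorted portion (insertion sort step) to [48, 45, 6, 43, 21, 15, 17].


After one pass: [45, 48, 6, 43, 21, 15, 17]


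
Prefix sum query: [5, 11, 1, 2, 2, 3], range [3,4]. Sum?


Prefix sums: [0, 5, 16, 17, 19, 21, 24]
Sum[3..4] = prefix[5] - prefix[3] = 21 - 17 = 4


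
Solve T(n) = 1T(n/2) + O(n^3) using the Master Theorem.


a=1, b=2, c=3. log_2(1)=0 < c=3. Case 3: O(n^c) = O(n^3)
Complexity: O(n^3)


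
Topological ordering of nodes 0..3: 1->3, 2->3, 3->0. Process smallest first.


Kahn's algorithm, process smallest node first
Order: [1, 2, 3, 0]


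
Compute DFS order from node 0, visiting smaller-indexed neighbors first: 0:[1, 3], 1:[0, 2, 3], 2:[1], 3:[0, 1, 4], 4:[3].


DFS stack-based: start with [0]
Visit order: [0, 1, 2, 3, 4]


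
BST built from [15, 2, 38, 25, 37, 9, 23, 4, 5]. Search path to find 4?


BST root = 15
Search for 4: compare at each node
Path: [15, 2, 9, 4]


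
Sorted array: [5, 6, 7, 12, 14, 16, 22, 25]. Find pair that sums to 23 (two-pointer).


Two pointers: lo=0, hi=7
Found pair: (7, 16) summing to 23


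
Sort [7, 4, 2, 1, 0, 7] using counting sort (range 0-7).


Count array: [1, 1, 1, 0, 1, 0, 0, 2]
Reconstruct: [0, 1, 2, 4, 7, 7]


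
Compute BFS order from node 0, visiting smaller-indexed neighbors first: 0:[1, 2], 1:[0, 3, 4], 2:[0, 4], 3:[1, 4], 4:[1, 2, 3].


BFS queue: start with [0]
Visit order: [0, 1, 2, 3, 4]


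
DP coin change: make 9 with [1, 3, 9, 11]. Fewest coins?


dp[0]=0; dp[i]=1+min(dp[i-c] for c in coins)
...dp[4]=2, dp[5]=3, dp[6]=2, dp[7]=3, dp[8]=4, dp[9]=1
Minimum coins for 9 = 1


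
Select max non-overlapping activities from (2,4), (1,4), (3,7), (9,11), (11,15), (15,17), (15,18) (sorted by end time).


Greedy: pick earliest-ending, then skip overlaps.
Selected (4 activities): [(2, 4), (9, 11), (11, 15), (15, 17)]


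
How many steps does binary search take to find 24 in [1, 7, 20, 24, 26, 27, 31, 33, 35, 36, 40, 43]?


Search for 24:
[0,11] mid=5 arr[5]=27
[0,4] mid=2 arr[2]=20
[3,4] mid=3 arr[3]=24
Total: 3 comparisons


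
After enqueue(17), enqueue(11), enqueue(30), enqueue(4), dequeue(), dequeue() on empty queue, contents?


enqueue(17) -> [17]
enqueue(11) -> [17, 11]
enqueue(30) -> [17, 11, 30]
enqueue(4) -> [17, 11, 30, 4]
dequeue() returns 17 -> [11, 30, 4]
dequeue() returns 11 -> [30, 4]
Final queue (front to back): [30, 4]


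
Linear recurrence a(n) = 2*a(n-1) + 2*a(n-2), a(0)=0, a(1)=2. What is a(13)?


Build bottom-up:
...a(11)=36544, a(12)=99840, a(13)=2*99840+2*36544=272768


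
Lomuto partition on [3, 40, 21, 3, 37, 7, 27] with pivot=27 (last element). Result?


Elements <= 27 go left of pivot.
Result: [3, 21, 3, 7, 27, 40, 37], pivot at index 4


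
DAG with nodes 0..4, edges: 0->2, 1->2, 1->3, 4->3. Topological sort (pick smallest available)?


Kahn's algorithm, process smallest node first
Order: [0, 1, 2, 4, 3]


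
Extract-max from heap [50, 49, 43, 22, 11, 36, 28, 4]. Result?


Max = 50
Replace root with last, heapify down
Resulting heap: [49, 22, 43, 4, 11, 36, 28]


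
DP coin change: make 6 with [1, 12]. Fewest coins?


dp[0]=0; dp[i]=1+min(dp[i-c] for c in coins)
...dp[1]=1, dp[2]=2, dp[3]=3, dp[4]=4, dp[5]=5, dp[6]=6
Minimum coins for 6 = 6


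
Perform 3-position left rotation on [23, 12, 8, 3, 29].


Left rotate by 3: [3, 29, 23, 12, 8]


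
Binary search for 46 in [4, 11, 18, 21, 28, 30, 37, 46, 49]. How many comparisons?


Search for 46:
[0,8] mid=4 arr[4]=28
[5,8] mid=6 arr[6]=37
[7,8] mid=7 arr[7]=46
Total: 3 comparisons


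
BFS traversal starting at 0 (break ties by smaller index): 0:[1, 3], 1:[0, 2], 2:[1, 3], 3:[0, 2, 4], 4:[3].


BFS queue: start with [0]
Visit order: [0, 1, 3, 2, 4]


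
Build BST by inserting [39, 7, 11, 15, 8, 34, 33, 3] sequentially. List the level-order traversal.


Root = 39; build tree by BST insertion.
Level-Order traversal: [39, 7, 3, 11, 8, 15, 34, 33]


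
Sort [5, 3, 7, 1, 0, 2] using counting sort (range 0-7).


Count array: [1, 1, 1, 1, 0, 1, 0, 1]
Reconstruct: [0, 1, 2, 3, 5, 7]


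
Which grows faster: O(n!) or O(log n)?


logarithmic grows slower than factorial
O(log n) is asymptotically smaller; O(n!) grows faster


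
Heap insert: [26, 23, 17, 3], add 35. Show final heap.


Append 35: [26, 23, 17, 3, 35]
Bubble up: swap idx 4(35) with idx 1(23); swap idx 1(35) with idx 0(26)
Result: [35, 26, 17, 3, 23]


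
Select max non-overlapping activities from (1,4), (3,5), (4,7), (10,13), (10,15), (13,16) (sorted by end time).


Greedy: pick earliest-ending, then skip overlaps.
Selected (4 activities): [(1, 4), (4, 7), (10, 13), (13, 16)]


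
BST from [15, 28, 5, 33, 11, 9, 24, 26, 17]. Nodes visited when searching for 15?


BST root = 15
Search for 15: compare at each node
Path: [15]


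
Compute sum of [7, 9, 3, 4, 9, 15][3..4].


Prefix sums: [0, 7, 16, 19, 23, 32, 47]
Sum[3..4] = prefix[5] - prefix[3] = 32 - 19 = 13


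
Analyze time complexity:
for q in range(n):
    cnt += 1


Per nesting level: O(n) = O(n)
Complexity: O(n)


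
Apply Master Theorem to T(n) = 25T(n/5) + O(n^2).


a=25, b=5, c=2. log_5(25)=2 = c=2. Case 2: O(n^c log n) = O(n^2 log n)
Complexity: O(n^2 log n)


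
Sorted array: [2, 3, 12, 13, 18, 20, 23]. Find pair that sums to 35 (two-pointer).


Two pointers: lo=0, hi=6
Found pair: (12, 23) summing to 35


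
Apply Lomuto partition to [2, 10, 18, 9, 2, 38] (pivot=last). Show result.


Elements <= 38 go left of pivot.
Result: [2, 10, 18, 9, 2, 38], pivot at index 5


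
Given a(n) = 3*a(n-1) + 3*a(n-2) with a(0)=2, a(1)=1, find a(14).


Build bottom-up:
...a(12)=4970322, a(13)=18843921, a(14)=3*18843921+3*4970322=71442729


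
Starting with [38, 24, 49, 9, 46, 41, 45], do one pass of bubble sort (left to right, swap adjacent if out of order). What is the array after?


After one pass: [24, 38, 9, 46, 41, 45, 49]


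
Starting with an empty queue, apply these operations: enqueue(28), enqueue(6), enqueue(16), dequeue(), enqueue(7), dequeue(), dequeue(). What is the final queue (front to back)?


enqueue(28) -> [28]
enqueue(6) -> [28, 6]
enqueue(16) -> [28, 6, 16]
dequeue() returns 28 -> [6, 16]
enqueue(7) -> [6, 16, 7]
dequeue() returns 6 -> [16, 7]
dequeue() returns 16 -> [7]
Final queue (front to back): [7]


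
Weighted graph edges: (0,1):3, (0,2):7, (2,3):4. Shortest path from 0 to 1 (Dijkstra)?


Dijkstra from 0:
Distances: {0: 0, 1: 3, 2: 7, 3: 11}
Shortest distance to 1 = 3, path = [0, 1]


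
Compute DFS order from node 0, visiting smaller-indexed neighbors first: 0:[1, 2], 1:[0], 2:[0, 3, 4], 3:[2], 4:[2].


DFS stack-based: start with [0]
Visit order: [0, 1, 2, 3, 4]


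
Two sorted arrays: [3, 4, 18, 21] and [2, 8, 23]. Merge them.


Compare heads, take smaller each step.
Merged: [2, 3, 4, 8, 18, 21, 23]


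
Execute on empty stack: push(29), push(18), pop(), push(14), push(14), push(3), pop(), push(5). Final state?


push(29) -> [29]
push(18) -> [29, 18]
pop() returns 18 -> [29]
push(14) -> [29, 14]
push(14) -> [29, 14, 14]
push(3) -> [29, 14, 14, 3]
pop() returns 3 -> [29, 14, 14]
push(5) -> [29, 14, 14, 5]
Final stack (bottom to top): [29, 14, 14, 5]


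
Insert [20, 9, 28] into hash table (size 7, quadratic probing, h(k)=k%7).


Insertions: 20->slot 6; 9->slot 2; 28->slot 0
Table: [28, None, 9, None, None, None, 20]


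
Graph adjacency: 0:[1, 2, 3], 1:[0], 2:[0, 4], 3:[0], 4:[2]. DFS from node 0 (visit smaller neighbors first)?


DFS stack-based: start with [0]
Visit order: [0, 1, 2, 4, 3]


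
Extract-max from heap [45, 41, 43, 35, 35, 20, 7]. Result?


Max = 45
Replace root with last, heapify down
Resulting heap: [43, 41, 20, 35, 35, 7]


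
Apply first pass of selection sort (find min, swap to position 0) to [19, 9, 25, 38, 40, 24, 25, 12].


After one pass: [9, 19, 25, 38, 40, 24, 25, 12]


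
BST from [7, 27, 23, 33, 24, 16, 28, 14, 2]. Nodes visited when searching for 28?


BST root = 7
Search for 28: compare at each node
Path: [7, 27, 33, 28]


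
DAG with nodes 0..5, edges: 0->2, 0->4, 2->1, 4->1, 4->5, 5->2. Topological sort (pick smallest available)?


Kahn's algorithm, process smallest node first
Order: [0, 3, 4, 5, 2, 1]


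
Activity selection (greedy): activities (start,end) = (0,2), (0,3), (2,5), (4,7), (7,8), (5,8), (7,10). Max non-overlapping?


Greedy: pick earliest-ending, then skip overlaps.
Selected (3 activities): [(0, 2), (2, 5), (7, 8)]


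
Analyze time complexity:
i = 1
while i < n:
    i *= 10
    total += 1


Per nesting level: O(log n) = O(log n)
Complexity: O(log n)


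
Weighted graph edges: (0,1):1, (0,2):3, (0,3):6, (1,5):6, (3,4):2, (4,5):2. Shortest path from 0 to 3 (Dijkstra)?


Dijkstra from 0:
Distances: {0: 0, 1: 1, 2: 3, 3: 6, 4: 8, 5: 7}
Shortest distance to 3 = 6, path = [0, 3]


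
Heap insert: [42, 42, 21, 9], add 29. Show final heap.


Append 29: [42, 42, 21, 9, 29]
Bubble up: no swaps needed
Result: [42, 42, 21, 9, 29]


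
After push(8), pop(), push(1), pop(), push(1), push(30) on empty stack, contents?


push(8) -> [8]
pop() returns 8 -> []
push(1) -> [1]
pop() returns 1 -> []
push(1) -> [1]
push(30) -> [1, 30]
Final stack (bottom to top): [1, 30]


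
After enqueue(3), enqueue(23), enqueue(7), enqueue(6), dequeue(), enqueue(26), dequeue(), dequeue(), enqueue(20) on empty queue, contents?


enqueue(3) -> [3]
enqueue(23) -> [3, 23]
enqueue(7) -> [3, 23, 7]
enqueue(6) -> [3, 23, 7, 6]
dequeue() returns 3 -> [23, 7, 6]
enqueue(26) -> [23, 7, 6, 26]
dequeue() returns 23 -> [7, 6, 26]
dequeue() returns 7 -> [6, 26]
enqueue(20) -> [6, 26, 20]
Final queue (front to back): [6, 26, 20]


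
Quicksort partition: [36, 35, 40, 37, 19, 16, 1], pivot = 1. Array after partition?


Elements <= 1 go left of pivot.
Result: [1, 35, 40, 37, 19, 16, 36], pivot at index 0


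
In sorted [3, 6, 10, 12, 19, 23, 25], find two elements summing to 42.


Two pointers: lo=0, hi=6
Found pair: (19, 23) summing to 42


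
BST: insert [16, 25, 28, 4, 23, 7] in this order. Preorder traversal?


Root = 16; build tree by BST insertion.
Preorder traversal: [16, 4, 7, 25, 23, 28]


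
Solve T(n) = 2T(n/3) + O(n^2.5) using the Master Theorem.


a=2, b=3, c=2.5. log_3(2)=0.631 < c=2.5. Case 3: O(n^c) = O(n^2.500)
Complexity: O(n^2.500)


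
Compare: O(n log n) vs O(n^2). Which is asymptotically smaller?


linearithmic grows slower than quadratic
O(n log n) is asymptotically smaller; O(n^2) grows faster


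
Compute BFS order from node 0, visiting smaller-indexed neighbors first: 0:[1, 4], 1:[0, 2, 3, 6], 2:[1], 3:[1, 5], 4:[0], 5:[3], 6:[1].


BFS queue: start with [0]
Visit order: [0, 1, 4, 2, 3, 6, 5]


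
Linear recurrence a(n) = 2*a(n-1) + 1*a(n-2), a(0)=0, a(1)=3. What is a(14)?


Build bottom-up:
...a(12)=41580, a(13)=100383, a(14)=2*100383+1*41580=242346


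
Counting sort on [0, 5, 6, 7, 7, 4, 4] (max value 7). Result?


Count array: [1, 0, 0, 0, 2, 1, 1, 2]
Reconstruct: [0, 4, 4, 5, 6, 7, 7]


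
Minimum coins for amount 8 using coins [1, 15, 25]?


dp[0]=0; dp[i]=1+min(dp[i-c] for c in coins)
...dp[3]=3, dp[4]=4, dp[5]=5, dp[6]=6, dp[7]=7, dp[8]=8
Minimum coins for 8 = 8


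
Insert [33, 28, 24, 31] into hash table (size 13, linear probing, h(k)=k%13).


Insertions: 33->slot 7; 28->slot 2; 24->slot 11; 31->slot 5
Table: [None, None, 28, None, None, 31, None, 33, None, None, None, 24, None]


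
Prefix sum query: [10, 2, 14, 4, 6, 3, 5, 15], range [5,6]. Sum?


Prefix sums: [0, 10, 12, 26, 30, 36, 39, 44, 59]
Sum[5..6] = prefix[7] - prefix[5] = 44 - 36 = 8


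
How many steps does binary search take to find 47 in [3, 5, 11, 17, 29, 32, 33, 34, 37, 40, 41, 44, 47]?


Search for 47:
[0,12] mid=6 arr[6]=33
[7,12] mid=9 arr[9]=40
[10,12] mid=11 arr[11]=44
[12,12] mid=12 arr[12]=47
Total: 4 comparisons


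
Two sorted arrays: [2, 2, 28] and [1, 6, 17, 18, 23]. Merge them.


Compare heads, take smaller each step.
Merged: [1, 2, 2, 6, 17, 18, 23, 28]


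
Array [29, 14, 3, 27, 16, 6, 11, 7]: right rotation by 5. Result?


Right rotate by 5: [27, 16, 6, 11, 7, 29, 14, 3]


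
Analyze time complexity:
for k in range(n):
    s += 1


Per nesting level: O(n) = O(n)
Complexity: O(n)


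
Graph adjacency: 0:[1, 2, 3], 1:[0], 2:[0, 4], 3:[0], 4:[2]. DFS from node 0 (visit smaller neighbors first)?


DFS stack-based: start with [0]
Visit order: [0, 1, 2, 4, 3]


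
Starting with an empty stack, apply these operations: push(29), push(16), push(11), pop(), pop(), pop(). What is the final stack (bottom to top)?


push(29) -> [29]
push(16) -> [29, 16]
push(11) -> [29, 16, 11]
pop() returns 11 -> [29, 16]
pop() returns 16 -> [29]
pop() returns 29 -> []
Final stack (bottom to top): []


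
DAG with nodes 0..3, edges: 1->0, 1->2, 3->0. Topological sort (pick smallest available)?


Kahn's algorithm, process smallest node first
Order: [1, 2, 3, 0]


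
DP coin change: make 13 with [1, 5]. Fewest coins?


dp[0]=0; dp[i]=1+min(dp[i-c] for c in coins)
...dp[8]=4, dp[9]=5, dp[10]=2, dp[11]=3, dp[12]=4, dp[13]=5
Minimum coins for 13 = 5


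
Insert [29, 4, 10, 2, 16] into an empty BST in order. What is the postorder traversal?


Root = 29; build tree by BST insertion.
Postorder traversal: [2, 16, 10, 4, 29]


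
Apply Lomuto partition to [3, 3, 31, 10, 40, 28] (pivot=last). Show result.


Elements <= 28 go left of pivot.
Result: [3, 3, 10, 28, 40, 31], pivot at index 3


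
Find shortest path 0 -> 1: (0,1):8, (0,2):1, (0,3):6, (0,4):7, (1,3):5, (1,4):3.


Dijkstra from 0:
Distances: {0: 0, 1: 8, 2: 1, 3: 6, 4: 7}
Shortest distance to 1 = 8, path = [0, 1]


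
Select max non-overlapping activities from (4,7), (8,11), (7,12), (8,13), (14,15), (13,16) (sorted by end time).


Greedy: pick earliest-ending, then skip overlaps.
Selected (3 activities): [(4, 7), (8, 11), (14, 15)]


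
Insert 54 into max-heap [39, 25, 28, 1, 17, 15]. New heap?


Append 54: [39, 25, 28, 1, 17, 15, 54]
Bubble up: swap idx 6(54) with idx 2(28); swap idx 2(54) with idx 0(39)
Result: [54, 25, 39, 1, 17, 15, 28]


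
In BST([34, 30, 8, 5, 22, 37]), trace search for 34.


BST root = 34
Search for 34: compare at each node
Path: [34]


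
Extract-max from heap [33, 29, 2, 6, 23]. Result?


Max = 33
Replace root with last, heapify down
Resulting heap: [29, 23, 2, 6]


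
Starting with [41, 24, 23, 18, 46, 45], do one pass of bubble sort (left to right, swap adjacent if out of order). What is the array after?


After one pass: [24, 23, 18, 41, 45, 46]


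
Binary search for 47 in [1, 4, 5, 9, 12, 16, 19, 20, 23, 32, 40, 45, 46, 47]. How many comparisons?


Search for 47:
[0,13] mid=6 arr[6]=19
[7,13] mid=10 arr[10]=40
[11,13] mid=12 arr[12]=46
[13,13] mid=13 arr[13]=47
Total: 4 comparisons


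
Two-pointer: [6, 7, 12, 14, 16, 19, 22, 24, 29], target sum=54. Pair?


Two pointers: lo=0, hi=8
No pair sums to 54


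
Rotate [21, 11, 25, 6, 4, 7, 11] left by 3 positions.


Left rotate by 3: [6, 4, 7, 11, 21, 11, 25]


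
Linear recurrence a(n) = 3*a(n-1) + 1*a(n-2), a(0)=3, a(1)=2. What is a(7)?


Build bottom-up:
...a(5)=317, a(6)=1047, a(7)=3*1047+1*317=3458


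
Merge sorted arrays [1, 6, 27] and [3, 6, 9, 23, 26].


Compare heads, take smaller each step.
Merged: [1, 3, 6, 6, 9, 23, 26, 27]


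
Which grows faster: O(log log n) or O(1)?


constant grows slower than double-logarithmic
O(1) is asymptotically smaller; O(log log n) grows faster


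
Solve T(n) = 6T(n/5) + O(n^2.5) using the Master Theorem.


a=6, b=5, c=2.5. log_5(6)=1.113 < c=2.5. Case 3: O(n^c) = O(n^2.500)
Complexity: O(n^2.500)


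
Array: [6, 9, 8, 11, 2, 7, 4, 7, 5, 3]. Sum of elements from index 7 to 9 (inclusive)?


Prefix sums: [0, 6, 15, 23, 34, 36, 43, 47, 54, 59, 62]
Sum[7..9] = prefix[10] - prefix[7] = 62 - 47 = 15


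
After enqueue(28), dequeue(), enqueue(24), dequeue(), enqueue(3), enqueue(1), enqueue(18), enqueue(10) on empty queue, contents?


enqueue(28) -> [28]
dequeue() returns 28 -> []
enqueue(24) -> [24]
dequeue() returns 24 -> []
enqueue(3) -> [3]
enqueue(1) -> [3, 1]
enqueue(18) -> [3, 1, 18]
enqueue(10) -> [3, 1, 18, 10]
Final queue (front to back): [3, 1, 18, 10]


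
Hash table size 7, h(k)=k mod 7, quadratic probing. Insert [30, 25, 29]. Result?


Insertions: 30->slot 2; 25->slot 4; 29->slot 1
Table: [None, 29, 30, None, 25, None, None]


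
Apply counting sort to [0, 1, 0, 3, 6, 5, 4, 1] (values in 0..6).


Count array: [2, 2, 0, 1, 1, 1, 1]
Reconstruct: [0, 0, 1, 1, 3, 4, 5, 6]


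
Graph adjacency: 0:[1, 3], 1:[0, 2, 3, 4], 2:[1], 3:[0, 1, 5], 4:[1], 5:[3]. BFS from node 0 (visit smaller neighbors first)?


BFS queue: start with [0]
Visit order: [0, 1, 3, 2, 4, 5]


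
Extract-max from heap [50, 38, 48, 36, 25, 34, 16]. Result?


Max = 50
Replace root with last, heapify down
Resulting heap: [48, 38, 34, 36, 25, 16]


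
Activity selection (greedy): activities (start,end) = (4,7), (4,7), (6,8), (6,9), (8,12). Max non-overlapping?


Greedy: pick earliest-ending, then skip overlaps.
Selected (2 activities): [(4, 7), (8, 12)]


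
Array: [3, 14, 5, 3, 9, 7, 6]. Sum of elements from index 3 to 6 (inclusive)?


Prefix sums: [0, 3, 17, 22, 25, 34, 41, 47]
Sum[3..6] = prefix[7] - prefix[3] = 47 - 22 = 25


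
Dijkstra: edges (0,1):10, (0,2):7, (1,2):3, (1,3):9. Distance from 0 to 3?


Dijkstra from 0:
Distances: {0: 0, 1: 10, 2: 7, 3: 19}
Shortest distance to 3 = 19, path = [0, 1, 3]


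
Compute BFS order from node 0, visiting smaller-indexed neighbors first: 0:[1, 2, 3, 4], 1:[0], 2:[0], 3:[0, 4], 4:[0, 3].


BFS queue: start with [0]
Visit order: [0, 1, 2, 3, 4]


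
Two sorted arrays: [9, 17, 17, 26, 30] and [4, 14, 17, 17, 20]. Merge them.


Compare heads, take smaller each step.
Merged: [4, 9, 14, 17, 17, 17, 17, 20, 26, 30]


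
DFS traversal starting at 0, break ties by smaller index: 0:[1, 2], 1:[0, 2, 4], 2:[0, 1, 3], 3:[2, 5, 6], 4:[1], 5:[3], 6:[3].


DFS stack-based: start with [0]
Visit order: [0, 1, 2, 3, 5, 6, 4]


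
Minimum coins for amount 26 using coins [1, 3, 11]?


dp[0]=0; dp[i]=1+min(dp[i-c] for c in coins)
...dp[21]=5, dp[22]=2, dp[23]=3, dp[24]=4, dp[25]=3, dp[26]=4
Minimum coins for 26 = 4


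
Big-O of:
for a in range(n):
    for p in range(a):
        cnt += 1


Per nesting level: O(n) * O(n) [triangular over a] = O(n^2)
Complexity: O(n^2)


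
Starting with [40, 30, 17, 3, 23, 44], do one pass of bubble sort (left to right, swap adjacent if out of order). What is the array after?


After one pass: [30, 17, 3, 23, 40, 44]


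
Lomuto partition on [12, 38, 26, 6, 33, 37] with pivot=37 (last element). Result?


Elements <= 37 go left of pivot.
Result: [12, 26, 6, 33, 37, 38], pivot at index 4


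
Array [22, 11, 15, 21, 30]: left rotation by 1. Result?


Left rotate by 1: [11, 15, 21, 30, 22]


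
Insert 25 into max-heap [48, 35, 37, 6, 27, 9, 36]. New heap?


Append 25: [48, 35, 37, 6, 27, 9, 36, 25]
Bubble up: swap idx 7(25) with idx 3(6)
Result: [48, 35, 37, 25, 27, 9, 36, 6]


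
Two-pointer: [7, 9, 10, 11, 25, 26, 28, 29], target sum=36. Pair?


Two pointers: lo=0, hi=7
Found pair: (7, 29) summing to 36


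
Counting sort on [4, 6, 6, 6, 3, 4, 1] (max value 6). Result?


Count array: [0, 1, 0, 1, 2, 0, 3]
Reconstruct: [1, 3, 4, 4, 6, 6, 6]


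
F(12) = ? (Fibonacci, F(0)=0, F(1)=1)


F(n)=F(n-1)+F(n-2)
...F(10)=55, F(11)=89, F(12)=144


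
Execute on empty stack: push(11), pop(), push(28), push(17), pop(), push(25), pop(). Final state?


push(11) -> [11]
pop() returns 11 -> []
push(28) -> [28]
push(17) -> [28, 17]
pop() returns 17 -> [28]
push(25) -> [28, 25]
pop() returns 25 -> [28]
Final stack (bottom to top): [28]


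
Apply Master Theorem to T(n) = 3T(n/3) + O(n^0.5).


a=3, b=3, c=0.5. log_3(3)=1 > c=0.5. Case 1: O(n^log_b(a)) = O(n)
Complexity: O(n)


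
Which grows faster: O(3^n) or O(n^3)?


cubic grows slower than exponential (base 3)
O(n^3) is asymptotically smaller; O(3^n) grows faster


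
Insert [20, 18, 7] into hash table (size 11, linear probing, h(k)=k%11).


Insertions: 20->slot 9; 18->slot 7; 7->slot 8
Table: [None, None, None, None, None, None, None, 18, 7, 20, None]


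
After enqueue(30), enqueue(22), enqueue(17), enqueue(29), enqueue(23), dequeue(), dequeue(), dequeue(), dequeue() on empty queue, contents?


enqueue(30) -> [30]
enqueue(22) -> [30, 22]
enqueue(17) -> [30, 22, 17]
enqueue(29) -> [30, 22, 17, 29]
enqueue(23) -> [30, 22, 17, 29, 23]
dequeue() returns 30 -> [22, 17, 29, 23]
dequeue() returns 22 -> [17, 29, 23]
dequeue() returns 17 -> [29, 23]
dequeue() returns 29 -> [23]
Final queue (front to back): [23]


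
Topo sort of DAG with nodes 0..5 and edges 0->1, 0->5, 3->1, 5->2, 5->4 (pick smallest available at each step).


Kahn's algorithm, process smallest node first
Order: [0, 3, 1, 5, 2, 4]


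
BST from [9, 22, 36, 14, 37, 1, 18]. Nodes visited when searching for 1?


BST root = 9
Search for 1: compare at each node
Path: [9, 1]


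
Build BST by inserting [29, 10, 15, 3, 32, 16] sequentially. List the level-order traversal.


Root = 29; build tree by BST insertion.
Level-Order traversal: [29, 10, 32, 3, 15, 16]


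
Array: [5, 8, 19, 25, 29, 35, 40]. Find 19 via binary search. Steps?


Search for 19:
[0,6] mid=3 arr[3]=25
[0,2] mid=1 arr[1]=8
[2,2] mid=2 arr[2]=19
Total: 3 comparisons


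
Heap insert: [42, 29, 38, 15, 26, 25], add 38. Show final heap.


Append 38: [42, 29, 38, 15, 26, 25, 38]
Bubble up: no swaps needed
Result: [42, 29, 38, 15, 26, 25, 38]


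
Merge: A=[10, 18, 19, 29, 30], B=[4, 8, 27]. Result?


Compare heads, take smaller each step.
Merged: [4, 8, 10, 18, 19, 27, 29, 30]


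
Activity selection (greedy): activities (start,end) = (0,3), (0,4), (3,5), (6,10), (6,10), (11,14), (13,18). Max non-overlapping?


Greedy: pick earliest-ending, then skip overlaps.
Selected (4 activities): [(0, 3), (3, 5), (6, 10), (11, 14)]


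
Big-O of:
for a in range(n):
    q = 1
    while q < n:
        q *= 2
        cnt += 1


Per nesting level: O(n) * O(log n) = O(n log n)
Complexity: O(n log n)


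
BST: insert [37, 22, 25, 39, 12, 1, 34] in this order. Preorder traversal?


Root = 37; build tree by BST insertion.
Preorder traversal: [37, 22, 12, 1, 25, 34, 39]


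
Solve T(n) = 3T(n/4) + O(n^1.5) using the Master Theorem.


a=3, b=4, c=1.5. log_4(3)=0.792 < c=1.5. Case 3: O(n^c) = O(n^1.500)
Complexity: O(n^1.500)


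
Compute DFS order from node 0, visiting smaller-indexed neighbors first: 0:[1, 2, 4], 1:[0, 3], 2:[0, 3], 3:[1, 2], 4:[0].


DFS stack-based: start with [0]
Visit order: [0, 1, 3, 2, 4]


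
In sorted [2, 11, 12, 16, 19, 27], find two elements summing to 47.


Two pointers: lo=0, hi=5
No pair sums to 47


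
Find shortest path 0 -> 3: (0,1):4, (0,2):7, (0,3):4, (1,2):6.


Dijkstra from 0:
Distances: {0: 0, 1: 4, 2: 7, 3: 4}
Shortest distance to 3 = 4, path = [0, 3]


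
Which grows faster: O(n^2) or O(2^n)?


quadratic grows slower than exponential
O(n^2) is asymptotically smaller; O(2^n) grows faster


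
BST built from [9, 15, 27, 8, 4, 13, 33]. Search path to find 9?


BST root = 9
Search for 9: compare at each node
Path: [9]


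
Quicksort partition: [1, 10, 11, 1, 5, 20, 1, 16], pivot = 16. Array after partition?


Elements <= 16 go left of pivot.
Result: [1, 10, 11, 1, 5, 1, 16, 20], pivot at index 6


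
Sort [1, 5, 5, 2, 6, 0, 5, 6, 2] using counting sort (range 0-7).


Count array: [1, 1, 2, 0, 0, 3, 2, 0]
Reconstruct: [0, 1, 2, 2, 5, 5, 5, 6, 6]


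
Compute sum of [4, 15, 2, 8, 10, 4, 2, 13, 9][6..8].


Prefix sums: [0, 4, 19, 21, 29, 39, 43, 45, 58, 67]
Sum[6..8] = prefix[9] - prefix[6] = 67 - 43 = 24


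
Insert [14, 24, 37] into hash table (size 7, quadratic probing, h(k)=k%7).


Insertions: 14->slot 0; 24->slot 3; 37->slot 2
Table: [14, None, 37, 24, None, None, None]


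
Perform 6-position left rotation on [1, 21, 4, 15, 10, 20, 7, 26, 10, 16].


Left rotate by 6: [7, 26, 10, 16, 1, 21, 4, 15, 10, 20]


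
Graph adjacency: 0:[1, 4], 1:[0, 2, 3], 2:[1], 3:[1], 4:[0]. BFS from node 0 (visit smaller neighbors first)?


BFS queue: start with [0]
Visit order: [0, 1, 4, 2, 3]


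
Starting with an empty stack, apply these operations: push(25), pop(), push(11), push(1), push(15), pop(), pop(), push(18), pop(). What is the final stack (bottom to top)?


push(25) -> [25]
pop() returns 25 -> []
push(11) -> [11]
push(1) -> [11, 1]
push(15) -> [11, 1, 15]
pop() returns 15 -> [11, 1]
pop() returns 1 -> [11]
push(18) -> [11, 18]
pop() returns 18 -> [11]
Final stack (bottom to top): [11]


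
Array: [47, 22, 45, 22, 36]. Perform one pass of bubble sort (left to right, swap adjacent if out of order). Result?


After one pass: [22, 45, 22, 36, 47]


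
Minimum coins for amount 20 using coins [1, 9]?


dp[0]=0; dp[i]=1+min(dp[i-c] for c in coins)
...dp[15]=7, dp[16]=8, dp[17]=9, dp[18]=2, dp[19]=3, dp[20]=4
Minimum coins for 20 = 4


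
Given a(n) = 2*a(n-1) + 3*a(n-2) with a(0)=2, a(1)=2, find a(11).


Build bottom-up:
...a(9)=19682, a(10)=59050, a(11)=2*59050+3*19682=177146


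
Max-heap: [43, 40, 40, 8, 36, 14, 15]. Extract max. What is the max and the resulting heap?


Max = 43
Replace root with last, heapify down
Resulting heap: [40, 36, 40, 8, 15, 14]


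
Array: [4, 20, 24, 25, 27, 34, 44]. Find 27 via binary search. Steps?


Search for 27:
[0,6] mid=3 arr[3]=25
[4,6] mid=5 arr[5]=34
[4,4] mid=4 arr[4]=27
Total: 3 comparisons
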